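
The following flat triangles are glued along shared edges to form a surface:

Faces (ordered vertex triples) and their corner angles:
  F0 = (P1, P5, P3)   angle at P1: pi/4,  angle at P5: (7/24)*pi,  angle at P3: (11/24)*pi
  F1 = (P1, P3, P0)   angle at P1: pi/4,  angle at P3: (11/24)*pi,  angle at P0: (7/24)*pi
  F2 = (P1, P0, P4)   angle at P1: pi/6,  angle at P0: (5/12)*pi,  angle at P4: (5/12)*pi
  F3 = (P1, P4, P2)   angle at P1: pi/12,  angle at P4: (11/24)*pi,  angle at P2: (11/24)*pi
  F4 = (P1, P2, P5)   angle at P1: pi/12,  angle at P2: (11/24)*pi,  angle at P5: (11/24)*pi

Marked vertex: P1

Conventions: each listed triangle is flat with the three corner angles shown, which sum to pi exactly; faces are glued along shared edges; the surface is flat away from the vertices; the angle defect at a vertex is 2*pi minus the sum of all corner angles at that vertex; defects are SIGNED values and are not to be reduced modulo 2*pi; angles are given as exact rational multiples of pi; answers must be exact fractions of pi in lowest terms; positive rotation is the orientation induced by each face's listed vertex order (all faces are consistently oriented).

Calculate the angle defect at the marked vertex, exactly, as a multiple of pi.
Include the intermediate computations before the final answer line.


Sum of corner angles at P1: (5/6)*pi
defect = 2*pi - (5/6)*pi

Answer: defect(P1) = (7/6)*pi


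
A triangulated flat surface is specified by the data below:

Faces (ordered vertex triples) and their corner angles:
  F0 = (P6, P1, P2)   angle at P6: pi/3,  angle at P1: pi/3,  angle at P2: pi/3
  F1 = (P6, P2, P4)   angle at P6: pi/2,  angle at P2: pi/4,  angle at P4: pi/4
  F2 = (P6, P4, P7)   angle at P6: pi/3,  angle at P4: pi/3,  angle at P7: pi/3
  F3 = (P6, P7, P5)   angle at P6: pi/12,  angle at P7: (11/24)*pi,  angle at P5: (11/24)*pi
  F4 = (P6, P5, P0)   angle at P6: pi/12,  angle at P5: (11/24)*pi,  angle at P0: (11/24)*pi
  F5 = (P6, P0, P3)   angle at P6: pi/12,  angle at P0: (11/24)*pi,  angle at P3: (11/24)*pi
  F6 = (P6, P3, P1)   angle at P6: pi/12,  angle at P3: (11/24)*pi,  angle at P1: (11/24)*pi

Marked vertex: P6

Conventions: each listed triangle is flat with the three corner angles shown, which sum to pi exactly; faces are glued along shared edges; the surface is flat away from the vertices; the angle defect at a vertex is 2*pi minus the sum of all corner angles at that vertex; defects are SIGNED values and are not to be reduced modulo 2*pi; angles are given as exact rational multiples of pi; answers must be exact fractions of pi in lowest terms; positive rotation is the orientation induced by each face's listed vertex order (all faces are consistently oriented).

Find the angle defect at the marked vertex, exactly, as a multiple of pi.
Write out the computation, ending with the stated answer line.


Sum of corner angles at P6: (3/2)*pi
defect = 2*pi - (3/2)*pi

Answer: defect(P6) = pi/2


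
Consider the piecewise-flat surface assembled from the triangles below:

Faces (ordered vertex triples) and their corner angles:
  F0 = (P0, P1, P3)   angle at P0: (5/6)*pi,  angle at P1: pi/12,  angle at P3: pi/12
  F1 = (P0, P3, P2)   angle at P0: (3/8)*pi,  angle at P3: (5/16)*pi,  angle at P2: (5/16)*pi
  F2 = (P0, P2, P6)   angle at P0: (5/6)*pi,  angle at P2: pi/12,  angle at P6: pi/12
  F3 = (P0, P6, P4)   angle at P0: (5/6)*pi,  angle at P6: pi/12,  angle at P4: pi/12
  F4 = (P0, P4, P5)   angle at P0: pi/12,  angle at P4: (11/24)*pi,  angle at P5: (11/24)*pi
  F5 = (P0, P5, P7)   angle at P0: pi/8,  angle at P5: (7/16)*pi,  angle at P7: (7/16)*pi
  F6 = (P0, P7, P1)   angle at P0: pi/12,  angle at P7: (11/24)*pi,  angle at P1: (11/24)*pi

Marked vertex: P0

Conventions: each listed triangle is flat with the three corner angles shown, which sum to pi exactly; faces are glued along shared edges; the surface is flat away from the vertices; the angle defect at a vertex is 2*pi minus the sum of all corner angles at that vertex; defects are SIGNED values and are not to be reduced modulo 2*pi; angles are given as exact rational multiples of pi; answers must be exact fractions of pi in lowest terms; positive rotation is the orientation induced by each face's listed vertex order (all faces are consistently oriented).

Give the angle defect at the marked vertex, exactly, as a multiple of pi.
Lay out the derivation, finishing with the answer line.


Sum of corner angles at P0: (19/6)*pi
defect = 2*pi - (19/6)*pi

Answer: defect(P0) = (-7/6)*pi


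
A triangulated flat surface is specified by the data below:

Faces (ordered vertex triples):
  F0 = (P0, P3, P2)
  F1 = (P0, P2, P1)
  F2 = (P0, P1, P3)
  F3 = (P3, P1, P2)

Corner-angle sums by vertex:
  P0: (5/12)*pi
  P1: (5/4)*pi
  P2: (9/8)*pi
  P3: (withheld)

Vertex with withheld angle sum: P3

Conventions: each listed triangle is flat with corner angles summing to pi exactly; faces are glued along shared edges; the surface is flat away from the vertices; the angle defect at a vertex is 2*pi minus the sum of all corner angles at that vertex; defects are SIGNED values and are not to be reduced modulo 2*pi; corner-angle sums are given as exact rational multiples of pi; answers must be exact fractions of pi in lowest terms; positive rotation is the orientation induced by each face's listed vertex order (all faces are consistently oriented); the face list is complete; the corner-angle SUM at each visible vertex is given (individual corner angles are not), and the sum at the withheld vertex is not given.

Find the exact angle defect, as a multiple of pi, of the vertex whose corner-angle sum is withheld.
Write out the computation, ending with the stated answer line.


V = 4, E = 6, F = 4; chi = V - E + F = 2
Gauss-Bonnet: total defect = 2*pi*chi = 4*pi; visible defects sum to (77/24)*pi

Answer: defect(P3) = (19/24)*pi


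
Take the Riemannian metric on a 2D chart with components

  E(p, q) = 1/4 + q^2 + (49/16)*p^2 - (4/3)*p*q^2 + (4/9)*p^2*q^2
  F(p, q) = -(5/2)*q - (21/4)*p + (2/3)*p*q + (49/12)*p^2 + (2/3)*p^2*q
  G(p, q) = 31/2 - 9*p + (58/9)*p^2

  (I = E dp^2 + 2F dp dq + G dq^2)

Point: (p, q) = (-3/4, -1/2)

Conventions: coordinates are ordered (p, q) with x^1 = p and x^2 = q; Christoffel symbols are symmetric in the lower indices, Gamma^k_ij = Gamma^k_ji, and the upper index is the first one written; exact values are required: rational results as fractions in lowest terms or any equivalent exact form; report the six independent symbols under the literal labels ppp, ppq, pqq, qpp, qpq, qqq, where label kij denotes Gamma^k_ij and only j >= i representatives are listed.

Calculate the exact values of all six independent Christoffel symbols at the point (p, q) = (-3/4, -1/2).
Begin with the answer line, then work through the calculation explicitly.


Answer: Gamma_ppp = 1816/1539, Gamma_ppq = 7360/1539, Gamma_pqq = 10304/513, Gamma_qpp = -77929/106191, Gamma_qpq = -186424/106191, Gamma_qqq = -9016/1539

E = 649/256, F = 483/64, G = 207/8 at the point
E_p = -163/32, E_q = -9/4, F_p = -269/24, F_q = -21/8, G_p = -56/3, G_q = 0
EG - F^2 = 35397/4096;  g^inv = (4096/35397) * [[207/8, -483/64], [-483/64, 649/256]]
first-kind symbols [ij,l] = (1/2)(d_i g_jl + d_j g_il - d_l g_ij): [pp,p] = E_p/2 = -163/64, [pp,q] = F_p - E_q/2 = -121/12, [pq,p] = E_q/2 = -9/8, [pq,q] = G_p/2 = -28/3, [qq,p] = F_q - G_p/2 = 161/24, [qq,q] = G_q/2 = 0
Gamma^p_ij = (G*[ij,p] - F*[ij,q])/(EG - F^2), Gamma^q_ij = (E*[ij,q] - F*[ij,p])/(EG - F^2)


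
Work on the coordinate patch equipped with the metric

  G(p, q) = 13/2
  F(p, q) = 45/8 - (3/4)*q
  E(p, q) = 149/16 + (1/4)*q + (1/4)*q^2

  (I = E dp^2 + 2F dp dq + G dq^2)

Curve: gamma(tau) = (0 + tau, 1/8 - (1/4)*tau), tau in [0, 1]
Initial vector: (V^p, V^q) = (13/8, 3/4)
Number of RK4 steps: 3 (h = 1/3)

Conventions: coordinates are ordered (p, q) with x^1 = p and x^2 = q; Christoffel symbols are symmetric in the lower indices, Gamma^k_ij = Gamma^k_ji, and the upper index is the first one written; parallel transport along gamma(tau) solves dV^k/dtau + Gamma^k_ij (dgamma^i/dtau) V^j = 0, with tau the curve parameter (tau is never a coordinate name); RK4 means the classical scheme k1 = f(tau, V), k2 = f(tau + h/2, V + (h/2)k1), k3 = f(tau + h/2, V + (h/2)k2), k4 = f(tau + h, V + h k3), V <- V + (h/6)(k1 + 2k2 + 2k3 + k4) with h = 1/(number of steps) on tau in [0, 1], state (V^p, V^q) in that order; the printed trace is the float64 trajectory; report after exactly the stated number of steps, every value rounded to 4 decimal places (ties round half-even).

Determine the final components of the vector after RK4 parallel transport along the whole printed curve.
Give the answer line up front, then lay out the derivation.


Answer: V^p = 1.5413, V^q = 0.8529

gamma'(tau) = (1, -1/4); f(tau, V)^k = -Gamma^k_ij(gamma(tau)) gamma'^i(tau) V^j; h = 1/3; intermediate values shown to 6 dp
curve data and Christoffel symbols at the stage parameters:
  tau = 0.000000: gamma = (0.000000, 0.125000), gamma' = (1.000000, -0.250000); Gamma_ppp = 0.028651, Gamma_ppq = 0.033669, Gamma_pqq = -0.161611, Gamma_qpp = -0.048419, Gamma_qpq = -0.028651, Gamma_qqq = 0.137525
  tau = 0.166667: gamma = (0.166667, 0.083333), gamma' = (1.000000, -0.250000); Gamma_ppp = 0.027279, Gamma_ppq = 0.031877, Gamma_pqq = -0.163940, Gamma_qpp = -0.045781, Gamma_qpq = -0.027279, Gamma_qqq = 0.140295
  tau = 0.333333: gamma = (0.333333, 0.041667), gamma' = (1.000000, -0.250000); Gamma_ppp = 0.025842, Gamma_ppq = 0.030029, Gamma_pqq = -0.166316, Gamma_qpp = -0.043073, Gamma_qpq = -0.025842, Gamma_qqq = 0.143127
  tau = 0.500000: gamma = (0.500000, 0.000000), gamma' = (1.000000, -0.250000); Gamma_ppp = 0.024337, Gamma_ppq = 0.028123, Gamma_pqq = -0.168740, Gamma_qpp = -0.040292, Gamma_qpq = -0.024337, Gamma_qqq = 0.146025
  tau = 0.666667: gamma = (0.666667, -0.041667), gamma' = (1.000000, -0.250000); Gamma_ppp = 0.022762, Gamma_ppq = 0.026158, Gamma_pqq = -0.171214, Gamma_qpp = -0.037436, Gamma_qpq = -0.022762, Gamma_qqq = 0.148989
  tau = 0.833333: gamma = (0.833333, -0.083333), gamma' = (1.000000, -0.250000); Gamma_ppp = 0.021114, Gamma_ppq = 0.024130, Gamma_pqq = -0.173738, Gamma_qpp = -0.034500, Gamma_qpq = -0.021114, Gamma_qqq = 0.152021
  tau = 1.000000: gamma = (1.000000, -0.125000), gamma' = (1.000000, -0.250000); Gamma_ppp = 0.019390, Gamma_ppq = 0.022039, Gamma_pqq = -0.176315, Gamma_qpp = -0.031483, Gamma_qpq = -0.019390, Gamma_qqq = 0.155123
step 0: V^p = 1.6250, V^q = 0.7500
step 1: k1 = (-0.088434, 0.114316), k2 = (-0.087129, 0.110690), k3 = (-0.087089, 0.110661), k4 = (-0.085610, 0.106923); V <- V + (h/6)(k1 + 2k2 + 2k3 + k4): V^p = 1.5960, V^q = 0.7869
step 2: k1 = (-0.085610, 0.106923), k2 = (-0.083952, 0.103068), k3 = (-0.083911, 0.103038), k4 = (-0.082070, 0.099058); V <- V + (h/6)(k1 + 2k2 + 2k3 + k4): V^p = 1.5680, V^q = 0.8212
step 3: k1 = (-0.082070, 0.099058), k2 = (-0.080043, 0.094947), k3 = (-0.080002, 0.094916), k4 = (-0.077785, 0.090666); V <- V + (h/6)(k1 + 2k2 + 2k3 + k4): V^p = 1.5413, V^q = 0.8529


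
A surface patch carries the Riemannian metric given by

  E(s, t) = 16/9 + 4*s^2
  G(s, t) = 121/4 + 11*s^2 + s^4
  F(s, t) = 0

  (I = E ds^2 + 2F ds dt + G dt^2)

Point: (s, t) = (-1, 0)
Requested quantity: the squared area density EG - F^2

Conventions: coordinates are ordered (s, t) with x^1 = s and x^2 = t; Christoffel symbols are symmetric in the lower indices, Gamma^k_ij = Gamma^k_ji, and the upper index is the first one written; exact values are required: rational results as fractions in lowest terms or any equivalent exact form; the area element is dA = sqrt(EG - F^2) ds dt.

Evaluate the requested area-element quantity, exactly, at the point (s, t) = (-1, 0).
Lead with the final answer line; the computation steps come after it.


Answer: EG - F^2 = 2197/9

E = 52/9, F = 0, G = 169/4; EG - F^2 = 2197/9


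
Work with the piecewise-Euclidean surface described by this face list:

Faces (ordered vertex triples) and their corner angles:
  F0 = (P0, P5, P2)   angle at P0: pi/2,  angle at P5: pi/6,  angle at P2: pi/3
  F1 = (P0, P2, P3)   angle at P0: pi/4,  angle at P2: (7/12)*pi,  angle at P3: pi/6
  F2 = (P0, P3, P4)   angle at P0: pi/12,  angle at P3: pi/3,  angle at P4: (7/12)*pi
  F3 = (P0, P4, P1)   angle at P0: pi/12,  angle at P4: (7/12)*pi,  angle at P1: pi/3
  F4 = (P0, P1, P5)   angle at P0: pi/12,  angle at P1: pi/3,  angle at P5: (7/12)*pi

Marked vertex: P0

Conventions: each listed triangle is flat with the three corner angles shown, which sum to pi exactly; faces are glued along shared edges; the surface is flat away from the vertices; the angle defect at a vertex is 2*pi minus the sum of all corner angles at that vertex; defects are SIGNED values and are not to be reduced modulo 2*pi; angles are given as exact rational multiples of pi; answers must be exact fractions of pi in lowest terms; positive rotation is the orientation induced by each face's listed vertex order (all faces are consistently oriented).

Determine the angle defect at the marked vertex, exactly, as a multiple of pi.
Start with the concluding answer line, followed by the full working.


Answer: defect(P0) = pi

Sum of corner angles at P0: pi
defect = 2*pi - pi


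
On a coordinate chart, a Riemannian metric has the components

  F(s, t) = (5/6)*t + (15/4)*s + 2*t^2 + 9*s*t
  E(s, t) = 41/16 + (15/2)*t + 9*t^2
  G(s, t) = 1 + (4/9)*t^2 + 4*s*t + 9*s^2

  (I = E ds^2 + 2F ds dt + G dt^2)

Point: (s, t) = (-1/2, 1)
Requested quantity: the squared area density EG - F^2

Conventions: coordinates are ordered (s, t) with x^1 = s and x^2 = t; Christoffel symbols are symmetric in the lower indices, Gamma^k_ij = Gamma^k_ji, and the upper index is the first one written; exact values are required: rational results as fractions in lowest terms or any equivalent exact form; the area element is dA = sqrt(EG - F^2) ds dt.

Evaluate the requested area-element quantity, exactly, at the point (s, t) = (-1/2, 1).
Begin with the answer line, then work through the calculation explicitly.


Answer: EG - F^2 = 2845/144

E = 305/16, F = -85/24, G = 61/36; EG - F^2 = 2845/144


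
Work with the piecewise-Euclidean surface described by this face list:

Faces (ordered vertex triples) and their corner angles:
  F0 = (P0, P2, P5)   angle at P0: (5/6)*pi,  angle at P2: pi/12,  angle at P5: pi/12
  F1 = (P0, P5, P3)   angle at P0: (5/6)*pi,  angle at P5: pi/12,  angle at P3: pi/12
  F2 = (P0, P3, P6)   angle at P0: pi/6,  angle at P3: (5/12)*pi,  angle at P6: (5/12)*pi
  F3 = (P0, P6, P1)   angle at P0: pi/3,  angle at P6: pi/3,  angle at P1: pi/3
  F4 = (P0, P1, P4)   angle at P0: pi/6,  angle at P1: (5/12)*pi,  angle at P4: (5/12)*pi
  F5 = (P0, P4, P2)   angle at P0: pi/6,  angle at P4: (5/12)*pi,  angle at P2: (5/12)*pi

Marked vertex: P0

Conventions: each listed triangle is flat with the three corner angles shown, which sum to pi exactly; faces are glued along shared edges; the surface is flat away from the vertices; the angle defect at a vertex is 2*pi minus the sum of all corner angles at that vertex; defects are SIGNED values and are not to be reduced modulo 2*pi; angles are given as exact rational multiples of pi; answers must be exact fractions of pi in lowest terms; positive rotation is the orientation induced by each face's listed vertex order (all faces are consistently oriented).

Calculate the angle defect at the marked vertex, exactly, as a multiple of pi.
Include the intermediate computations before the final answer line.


Sum of corner angles at P0: (5/2)*pi
defect = 2*pi - (5/2)*pi

Answer: defect(P0) = -pi/2


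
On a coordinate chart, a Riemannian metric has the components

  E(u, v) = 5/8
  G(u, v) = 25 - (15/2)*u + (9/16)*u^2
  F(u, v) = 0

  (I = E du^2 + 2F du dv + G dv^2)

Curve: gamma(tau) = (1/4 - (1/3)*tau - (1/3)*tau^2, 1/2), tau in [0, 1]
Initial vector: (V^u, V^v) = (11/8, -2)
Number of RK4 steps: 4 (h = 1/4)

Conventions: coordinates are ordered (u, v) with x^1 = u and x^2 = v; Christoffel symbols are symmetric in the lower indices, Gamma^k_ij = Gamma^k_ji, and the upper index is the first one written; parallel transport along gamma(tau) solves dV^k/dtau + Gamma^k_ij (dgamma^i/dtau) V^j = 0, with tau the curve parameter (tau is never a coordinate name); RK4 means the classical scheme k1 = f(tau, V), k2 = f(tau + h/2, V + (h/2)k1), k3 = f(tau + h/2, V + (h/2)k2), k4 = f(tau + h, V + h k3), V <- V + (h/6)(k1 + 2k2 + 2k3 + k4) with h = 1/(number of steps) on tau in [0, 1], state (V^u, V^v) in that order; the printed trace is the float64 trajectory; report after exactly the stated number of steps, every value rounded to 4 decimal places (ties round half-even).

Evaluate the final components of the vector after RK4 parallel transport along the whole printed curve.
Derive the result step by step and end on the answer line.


gamma'(tau) = (-1/3 - (2/3)*tau, 0); f(tau, V)^k = -Gamma^k_ij(gamma(tau)) gamma'^i(tau) V^j; h = 1/4; intermediate values shown to 6 dp
curve data and Christoffel symbols at the stage parameters:
  tau = 0.000000: gamma = (0.250000, 0.500000), gamma' = (-0.333333, 0.000000); Gamma_uuu = 0.000000, Gamma_uuv = 0.000000, Gamma_uvv = 5.775000, Gamma_vuu = 0.000000, Gamma_vuv = -0.155844, Gamma_vvv = 0.000000
  tau = 0.125000: gamma = (0.203125, 0.500000), gamma' = (-0.416667, 0.000000); Gamma_uuu = 0.000000, Gamma_uuv = 0.000000, Gamma_uvv = 5.817188, Gamma_vuu = 0.000000, Gamma_vuv = -0.154714, Gamma_vvv = 0.000000
  tau = 0.250000: gamma = (0.145833, 0.500000), gamma' = (-0.500000, 0.000000); Gamma_uuu = 0.000000, Gamma_uuv = 0.000000, Gamma_uvv = 5.868750, Gamma_vuu = 0.000000, Gamma_vuv = -0.153355, Gamma_vvv = 0.000000
  tau = 0.375000: gamma = (0.078125, 0.500000), gamma' = (-0.583333, 0.000000); Gamma_uuu = 0.000000, Gamma_uuv = 0.000000, Gamma_uvv = 5.929688, Gamma_vuu = 0.000000, Gamma_vuv = -0.151779, Gamma_vvv = 0.000000
  tau = 0.500000: gamma = (0.000000, 0.500000), gamma' = (-0.666667, 0.000000); Gamma_uuu = 0.000000, Gamma_uuv = 0.000000, Gamma_uvv = 6.000000, Gamma_vuu = 0.000000, Gamma_vuv = -0.150000, Gamma_vvv = 0.000000
  tau = 0.625000: gamma = (-0.088542, 0.500000), gamma' = (-0.750000, 0.000000); Gamma_uuu = 0.000000, Gamma_uuv = 0.000000, Gamma_uvv = 6.079688, Gamma_vuu = 0.000000, Gamma_vuv = -0.148034, Gamma_vvv = 0.000000
  tau = 0.750000: gamma = (-0.187500, 0.500000), gamma' = (-0.833333, 0.000000); Gamma_uuu = 0.000000, Gamma_uuv = 0.000000, Gamma_uvv = 6.168750, Gamma_vuu = 0.000000, Gamma_vuv = -0.145897, Gamma_vvv = 0.000000
  tau = 0.875000: gamma = (-0.296875, 0.500000), gamma' = (-0.916667, 0.000000); Gamma_uuu = 0.000000, Gamma_uuv = 0.000000, Gamma_uvv = 6.267188, Gamma_vuu = 0.000000, Gamma_vuv = -0.143605, Gamma_vvv = 0.000000
  tau = 1.000000: gamma = (-0.416667, 0.500000), gamma' = (-1.000000, 0.000000); Gamma_uuu = 0.000000, Gamma_uuv = 0.000000, Gamma_uvv = 6.375000, Gamma_vuu = 0.000000, Gamma_vuv = -0.141176, Gamma_vvv = 0.000000
step 0: V^u = 1.3750, V^v = -2.0000
step 1: k1 = (0.000000, 0.103896), k2 = (0.000000, 0.128091), k3 = (0.000000, 0.127896), k4 = (0.000000, 0.150903); V <- V + (h/6)(k1 + 2k2 + 2k3 + k4): V^u = 1.3750, V^v = -1.9681
step 2: k1 = (0.000000, 0.150905), k2 = (0.000000, 0.172576), k3 = (0.000000, 0.172336), k4 = (0.000000, 0.192497); V <- V + (h/6)(k1 + 2k2 + 2k3 + k4): V^u = 1.3750, V^v = -1.9250
step 3: k1 = (0.000000, 0.192500), k2 = (0.000000, 0.211052), k3 = (0.000000, 0.210795), k4 = (0.000000, 0.227635); V <- V + (h/6)(k1 + 2k2 + 2k3 + k4): V^u = 1.3750, V^v = -1.8723
step 4: k1 = (0.000000, 0.227640), k2 = (0.000000, 0.242725), k3 = (0.000000, 0.242477), k4 = (0.000000, 0.255772); V <- V + (h/6)(k1 + 2k2 + 2k3 + k4): V^u = 1.3750, V^v = -1.8118

Answer: V^u = 1.3750, V^v = -1.8118


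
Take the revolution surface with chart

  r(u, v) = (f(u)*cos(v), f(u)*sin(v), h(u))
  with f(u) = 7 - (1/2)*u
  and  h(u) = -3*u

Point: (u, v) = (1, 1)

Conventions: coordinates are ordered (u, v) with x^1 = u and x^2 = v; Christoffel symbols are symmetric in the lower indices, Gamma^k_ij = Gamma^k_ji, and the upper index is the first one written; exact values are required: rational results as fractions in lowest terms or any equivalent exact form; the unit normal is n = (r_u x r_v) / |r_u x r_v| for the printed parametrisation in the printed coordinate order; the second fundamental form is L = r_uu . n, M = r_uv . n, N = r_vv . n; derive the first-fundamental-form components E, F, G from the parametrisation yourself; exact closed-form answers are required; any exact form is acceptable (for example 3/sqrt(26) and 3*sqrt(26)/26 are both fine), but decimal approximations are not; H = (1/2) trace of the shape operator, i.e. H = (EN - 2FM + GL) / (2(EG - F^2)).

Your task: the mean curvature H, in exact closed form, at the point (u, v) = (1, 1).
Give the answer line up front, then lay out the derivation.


Answer: H = -6*sqrt(37)/481

f = 13/2, f' = -1/2, f'' = 0, h' = -3, h'' = 0
E = 37/4, F = 0, G = 169/4; answer radicand W^2 = 37/4
unnormalised second-form numerators: l = 0, m = 0, n = -39/2; L = l/sqrt(37/4), and similarly M = m/sqrt(W^2), N = n/sqrt(W^2)
H = (E*n - 2*F*m + G*l) / (2*(EG - F^2)*sqrt(W^2)); E*n - 2*F*m + G*l = -1443/8, EG - F^2 = 6253/16, so H = (-3/13)/sqrt(37/4)


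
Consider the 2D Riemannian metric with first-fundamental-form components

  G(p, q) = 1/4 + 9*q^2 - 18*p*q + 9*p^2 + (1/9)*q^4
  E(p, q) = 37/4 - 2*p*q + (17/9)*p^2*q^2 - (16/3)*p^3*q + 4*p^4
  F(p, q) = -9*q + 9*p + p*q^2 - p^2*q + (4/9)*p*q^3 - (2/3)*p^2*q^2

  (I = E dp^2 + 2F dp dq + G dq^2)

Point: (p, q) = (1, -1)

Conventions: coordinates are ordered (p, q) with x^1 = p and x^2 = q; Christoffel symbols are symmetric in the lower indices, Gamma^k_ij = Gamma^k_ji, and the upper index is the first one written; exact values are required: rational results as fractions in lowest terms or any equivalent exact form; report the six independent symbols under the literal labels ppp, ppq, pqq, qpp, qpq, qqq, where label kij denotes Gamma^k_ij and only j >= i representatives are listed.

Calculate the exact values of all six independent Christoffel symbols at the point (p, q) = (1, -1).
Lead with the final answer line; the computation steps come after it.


Answer: Gamma_ppp = 1560/1847, Gamma_ppq = -41320/35093, Gamma_pqq = -49528/35093, Gamma_qpp = -152/31399, Gamma_qpq = 660232/596581, Gamma_qqq = 138416/596581

E = 809/36, F = 170/9, G = 1309/36 at the point
E_p = 340/9, E_q = -100/9, F_p = 92/9, F_q = -28/3, G_p = 36, G_q = -328/9
EG - F^2 = 596581/1296;  g^inv = (1296/596581) * [[1309/36, -170/9], [-170/9, 809/36]]
first-kind symbols [ij,l] = (1/2)(d_i g_jl + d_j g_il - d_l g_ij): [pp,p] = E_p/2 = 170/9, [pp,q] = F_p - E_q/2 = 142/9, [pq,p] = E_q/2 = -50/9, [pq,q] = G_p/2 = 18, [qq,p] = F_q - G_p/2 = -82/3, [qq,q] = G_q/2 = -164/9
Gamma^p_ij = (G*[ij,p] - F*[ij,q])/(EG - F^2), Gamma^q_ij = (E*[ij,q] - F*[ij,p])/(EG - F^2)


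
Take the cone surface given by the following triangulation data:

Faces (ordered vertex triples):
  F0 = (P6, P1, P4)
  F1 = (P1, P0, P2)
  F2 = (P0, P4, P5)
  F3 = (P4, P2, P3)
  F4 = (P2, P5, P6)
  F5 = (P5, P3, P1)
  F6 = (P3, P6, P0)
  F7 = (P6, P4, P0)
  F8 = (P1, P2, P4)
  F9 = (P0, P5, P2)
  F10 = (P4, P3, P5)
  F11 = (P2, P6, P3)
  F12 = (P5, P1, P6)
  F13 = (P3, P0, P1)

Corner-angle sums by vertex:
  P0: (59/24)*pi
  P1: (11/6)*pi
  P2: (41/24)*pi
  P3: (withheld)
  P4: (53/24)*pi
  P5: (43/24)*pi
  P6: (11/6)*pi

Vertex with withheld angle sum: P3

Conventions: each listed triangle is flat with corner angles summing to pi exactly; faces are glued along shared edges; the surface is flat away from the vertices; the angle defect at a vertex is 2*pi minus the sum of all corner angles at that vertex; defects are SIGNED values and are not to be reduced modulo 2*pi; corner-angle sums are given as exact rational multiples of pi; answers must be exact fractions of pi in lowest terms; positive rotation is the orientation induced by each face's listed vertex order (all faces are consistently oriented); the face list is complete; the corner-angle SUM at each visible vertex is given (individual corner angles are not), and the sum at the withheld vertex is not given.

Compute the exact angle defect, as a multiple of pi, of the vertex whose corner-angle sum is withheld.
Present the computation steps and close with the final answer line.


V = 7, E = 21, F = 14; chi = V - E + F = 0
Gauss-Bonnet: total defect = 2*pi*chi = 0; visible defects sum to pi/6

Answer: defect(P3) = -pi/6


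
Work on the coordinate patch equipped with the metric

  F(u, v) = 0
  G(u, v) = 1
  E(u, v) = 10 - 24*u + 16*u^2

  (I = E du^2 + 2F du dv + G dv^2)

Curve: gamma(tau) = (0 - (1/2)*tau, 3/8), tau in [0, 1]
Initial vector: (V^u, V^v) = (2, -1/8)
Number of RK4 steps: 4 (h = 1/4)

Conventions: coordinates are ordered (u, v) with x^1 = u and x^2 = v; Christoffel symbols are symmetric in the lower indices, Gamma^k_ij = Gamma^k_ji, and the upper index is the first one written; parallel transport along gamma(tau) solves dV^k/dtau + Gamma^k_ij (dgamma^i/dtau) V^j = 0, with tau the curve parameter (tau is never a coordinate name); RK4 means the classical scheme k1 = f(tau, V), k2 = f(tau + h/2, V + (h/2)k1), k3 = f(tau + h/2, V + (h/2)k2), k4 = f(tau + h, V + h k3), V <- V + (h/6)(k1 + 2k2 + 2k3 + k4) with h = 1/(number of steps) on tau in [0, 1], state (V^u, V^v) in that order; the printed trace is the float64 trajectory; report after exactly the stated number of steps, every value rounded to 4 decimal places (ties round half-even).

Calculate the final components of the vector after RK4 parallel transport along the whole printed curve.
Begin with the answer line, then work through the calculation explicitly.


Answer: V^u = 1.2403, V^v = -0.1250

gamma'(tau) = (-1/2, 0); f(tau, V)^k = -Gamma^k_ij(gamma(tau)) gamma'^i(tau) V^j; h = 1/4; intermediate values shown to 6 dp
curve data and Christoffel symbols at the stage parameters:
  tau = 0.000000: gamma = (0.000000, 0.375000), gamma' = (-0.500000, 0.000000); Gamma_uuu = -1.200000, Gamma_uuv = 0.000000, Gamma_uvv = 0.000000, Gamma_vuu = 0.000000, Gamma_vuv = 0.000000, Gamma_vvv = 0.000000
  tau = 0.125000: gamma = (-0.062500, 0.375000), gamma' = (-0.500000, 0.000000); Gamma_uuu = -1.124324, Gamma_uuv = 0.000000, Gamma_uvv = 0.000000, Gamma_vuu = 0.000000, Gamma_vuv = 0.000000, Gamma_vvv = 0.000000
  tau = 0.250000: gamma = (-0.125000, 0.375000), gamma' = (-0.500000, 0.000000); Gamma_uuu = -1.056604, Gamma_uuv = 0.000000, Gamma_uvv = 0.000000, Gamma_vuu = 0.000000, Gamma_vuv = 0.000000, Gamma_vvv = 0.000000
  tau = 0.375000: gamma = (-0.187500, 0.375000), gamma' = (-0.500000, 0.000000); Gamma_uuu = -0.995851, Gamma_uuv = 0.000000, Gamma_uvv = 0.000000, Gamma_vuu = 0.000000, Gamma_vuv = 0.000000, Gamma_vvv = 0.000000
  tau = 0.500000: gamma = (-0.250000, 0.375000), gamma' = (-0.500000, 0.000000); Gamma_uuu = -0.941176, Gamma_uuv = 0.000000, Gamma_uvv = 0.000000, Gamma_vuu = 0.000000, Gamma_vuv = 0.000000, Gamma_vvv = 0.000000
  tau = 0.625000: gamma = (-0.312500, 0.375000), gamma' = (-0.500000, 0.000000); Gamma_uuu = -0.891803, Gamma_uuv = 0.000000, Gamma_uvv = 0.000000, Gamma_vuu = 0.000000, Gamma_vuv = 0.000000, Gamma_vvv = 0.000000
  tau = 0.750000: gamma = (-0.375000, 0.375000), gamma' = (-0.500000, 0.000000); Gamma_uuu = -0.847059, Gamma_uuv = 0.000000, Gamma_uvv = 0.000000, Gamma_vuu = 0.000000, Gamma_vuv = 0.000000, Gamma_vvv = 0.000000
  tau = 0.875000: gamma = (-0.437500, 0.375000), gamma' = (-0.500000, 0.000000); Gamma_uuu = -0.806366, Gamma_uuv = 0.000000, Gamma_uvv = 0.000000, Gamma_vuu = 0.000000, Gamma_vuv = 0.000000, Gamma_vvv = 0.000000
  tau = 1.000000: gamma = (-0.500000, 0.375000), gamma' = (-0.500000, 0.000000); Gamma_uuu = -0.769231, Gamma_uuv = 0.000000, Gamma_uvv = 0.000000, Gamma_vuu = 0.000000, Gamma_vuv = 0.000000, Gamma_vvv = 0.000000
step 0: V^u = 2.0000, V^v = -0.1250
step 1: k1 = (-1.200000, 0.000000), k2 = (-1.040000, 0.000000), k3 = (-1.051243, 0.000000), k4 = (-0.917760, 0.000000); V <- V + (h/6)(k1 + 2k2 + 2k3 + k4): V^u = 1.7375, V^v = -0.1250
step 2: k1 = (-0.917919, 0.000000), k2 = (-0.808008, 0.000000), k3 = (-0.814849, 0.000000), k4 = (-0.721778, 0.000000); V <- V + (h/6)(k1 + 2k2 + 2k3 + k4): V^u = 1.5339, V^v = -0.1250
step 3: k1 = (-0.721850, 0.000000), k2 = (-0.643748, 0.000000), k3 = (-0.648101, 0.000000), k4 = (-0.581042, 0.000000); V <- V + (h/6)(k1 + 2k2 + 2k3 + k4): V^u = 1.3720, V^v = -0.1250
step 4: k1 = (-0.581078, 0.000000), k2 = (-0.523878, 0.000000), k3 = (-0.526761, 0.000000), k4 = (-0.477038, 0.000000); V <- V + (h/6)(k1 + 2k2 + 2k3 + k4): V^u = 1.2403, V^v = -0.1250


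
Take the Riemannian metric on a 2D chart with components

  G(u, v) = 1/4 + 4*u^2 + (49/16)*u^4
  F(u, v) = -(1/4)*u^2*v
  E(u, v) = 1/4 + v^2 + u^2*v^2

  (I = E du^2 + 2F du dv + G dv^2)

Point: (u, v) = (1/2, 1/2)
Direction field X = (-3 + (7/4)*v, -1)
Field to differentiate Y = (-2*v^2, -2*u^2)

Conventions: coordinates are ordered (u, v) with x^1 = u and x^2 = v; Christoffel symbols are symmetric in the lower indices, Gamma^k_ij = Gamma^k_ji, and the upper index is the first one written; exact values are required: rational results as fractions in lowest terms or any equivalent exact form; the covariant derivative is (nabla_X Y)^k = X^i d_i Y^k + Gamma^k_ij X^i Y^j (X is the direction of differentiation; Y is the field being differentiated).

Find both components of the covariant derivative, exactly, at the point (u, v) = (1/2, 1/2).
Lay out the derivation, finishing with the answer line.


E = 9/16, F = -1/32, G = 369/256 at the point
E_u = 1/4, E_v = 5/4, F_u = -1/8, F_v = -1/16, G_u = 177/32, G_v = 0
EG - F^2 = 3317/4096;  g^inv = (4096/3317) * [[369/256, 1/32], [1/32, 9/16]]
first-kind symbols [ij,l] = (1/2)(d_i g_jl + d_j g_il - d_l g_ij): [uu,u] = E_u/2 = 1/8, [uu,v] = F_u - E_v/2 = -3/4, [uv,u] = E_v/2 = 5/8, [uv,v] = G_u/2 = 177/64, [vv,u] = F_v - G_u/2 = -181/64, [vv,v] = G_v/2 = 0
Gamma^u_ij = (G*[ij,u] - F*[ij,v])/(EG - F^2), Gamma^v_ij = (E*[ij,v] - F*[ij,u])/(EG - F^2)
Gamma_uuu = 6/31, Gamma_uuv = 4044/3317, Gamma_uvv = -66789/13268, Gamma_vuu = -16/31, Gamma_vuv = 6452/3317, Gamma_vvv = -362/3317
X = (-17/8, -1), Y = (-1/2, -1/2) at the point

Answer: (nabla_X Y)^u = 21145/13268, (nabla_X Y)^v = 44357/6634


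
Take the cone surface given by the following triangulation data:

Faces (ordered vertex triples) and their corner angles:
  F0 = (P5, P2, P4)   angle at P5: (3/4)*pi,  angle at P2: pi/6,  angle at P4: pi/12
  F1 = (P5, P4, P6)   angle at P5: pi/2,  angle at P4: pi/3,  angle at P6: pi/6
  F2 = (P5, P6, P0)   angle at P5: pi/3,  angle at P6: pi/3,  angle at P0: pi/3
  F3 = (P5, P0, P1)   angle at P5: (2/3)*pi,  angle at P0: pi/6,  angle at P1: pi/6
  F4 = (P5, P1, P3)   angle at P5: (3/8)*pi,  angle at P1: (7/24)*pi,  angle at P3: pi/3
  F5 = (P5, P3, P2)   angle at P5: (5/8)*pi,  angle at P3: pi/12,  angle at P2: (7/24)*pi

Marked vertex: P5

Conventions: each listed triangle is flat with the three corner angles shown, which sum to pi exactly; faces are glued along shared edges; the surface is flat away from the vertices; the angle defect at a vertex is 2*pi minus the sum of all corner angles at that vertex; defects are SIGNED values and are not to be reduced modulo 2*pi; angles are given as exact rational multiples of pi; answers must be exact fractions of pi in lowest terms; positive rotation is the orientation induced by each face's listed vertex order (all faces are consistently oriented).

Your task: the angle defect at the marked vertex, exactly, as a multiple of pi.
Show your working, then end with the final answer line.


Sum of corner angles at P5: (13/4)*pi
defect = 2*pi - (13/4)*pi

Answer: defect(P5) = (-5/4)*pi


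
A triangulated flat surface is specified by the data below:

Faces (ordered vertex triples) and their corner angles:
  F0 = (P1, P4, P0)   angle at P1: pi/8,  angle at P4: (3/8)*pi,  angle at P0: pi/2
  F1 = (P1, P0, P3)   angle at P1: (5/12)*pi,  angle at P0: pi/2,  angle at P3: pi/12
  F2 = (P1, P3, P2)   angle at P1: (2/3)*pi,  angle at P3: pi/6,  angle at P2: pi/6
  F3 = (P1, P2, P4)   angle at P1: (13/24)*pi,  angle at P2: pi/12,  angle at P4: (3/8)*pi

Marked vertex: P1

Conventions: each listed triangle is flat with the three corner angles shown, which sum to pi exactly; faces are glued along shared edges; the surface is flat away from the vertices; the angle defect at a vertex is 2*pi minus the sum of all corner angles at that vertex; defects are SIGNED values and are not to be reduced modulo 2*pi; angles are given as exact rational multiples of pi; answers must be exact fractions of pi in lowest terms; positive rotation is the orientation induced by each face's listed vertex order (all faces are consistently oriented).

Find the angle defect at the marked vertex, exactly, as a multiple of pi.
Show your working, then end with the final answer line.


Sum of corner angles at P1: (7/4)*pi
defect = 2*pi - (7/4)*pi

Answer: defect(P1) = pi/4


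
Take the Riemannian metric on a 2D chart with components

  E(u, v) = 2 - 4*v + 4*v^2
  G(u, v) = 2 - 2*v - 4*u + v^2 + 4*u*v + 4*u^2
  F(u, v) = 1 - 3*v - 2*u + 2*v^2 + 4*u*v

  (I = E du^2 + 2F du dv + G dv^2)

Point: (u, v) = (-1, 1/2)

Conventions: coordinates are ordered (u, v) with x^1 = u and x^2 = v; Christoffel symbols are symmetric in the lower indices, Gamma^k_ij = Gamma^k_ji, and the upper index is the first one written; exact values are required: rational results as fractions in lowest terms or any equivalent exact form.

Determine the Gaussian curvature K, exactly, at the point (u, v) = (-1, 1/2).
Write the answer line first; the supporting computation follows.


Answer: K = -64/841

E = 1, F = 0, G = 29/4, EG - F^2 = 29/4 at the point
E_u = 0, E_v = 0, F_u = 0, F_v = -5, G_u = -10, G_v = -5
E_vv = 8, F_uv = 4, G_uu = 8
Using the Brioschi determinant formula for K from the metric derivatives:
M1 = [[-E_vv/2 + F_uv - G_uu/2, E_u/2, F_u - E_v/2], [F_v - G_u/2, E, F], [G_v/2, F, G]] = [[-4, 0, 0], [0, 1, 0], [-5/2, 0, 29/4]]; det M1 = -29
M2 = [[0, E_v/2, G_u/2], [E_v/2, E, F], [G_u/2, F, G]] = [[0, 0, -5], [0, 1, 0], [-5, 0, 29/4]]; det M2 = -25
det M1 - det M2 = -4; K = -4 / (29/4)^2 = -64/841


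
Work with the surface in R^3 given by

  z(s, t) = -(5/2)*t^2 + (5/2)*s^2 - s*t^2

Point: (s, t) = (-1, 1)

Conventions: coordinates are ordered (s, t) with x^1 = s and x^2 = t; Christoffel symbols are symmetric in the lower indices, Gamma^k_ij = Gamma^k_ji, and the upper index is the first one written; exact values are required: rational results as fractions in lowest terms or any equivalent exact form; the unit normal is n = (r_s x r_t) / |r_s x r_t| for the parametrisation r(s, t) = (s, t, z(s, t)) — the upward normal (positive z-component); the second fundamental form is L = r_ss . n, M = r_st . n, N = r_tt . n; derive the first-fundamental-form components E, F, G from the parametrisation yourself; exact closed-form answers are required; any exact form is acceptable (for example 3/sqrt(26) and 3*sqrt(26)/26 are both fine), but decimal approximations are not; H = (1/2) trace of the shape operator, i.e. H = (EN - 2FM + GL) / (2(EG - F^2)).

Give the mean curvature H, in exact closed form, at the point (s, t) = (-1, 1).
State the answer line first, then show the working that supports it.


Answer: H = 11*sqrt(46)/4232

z_s = -6, z_t = -3, z_ss = 5, z_st = -2, z_tt = -3
E = 37, F = 18, G = 10; answer radicand W^2 = 46
unnormalised second-form numerators: l = 5, m = -2, n = -3; L = l/sqrt(46), and similarly M = m/sqrt(W^2), N = n/sqrt(W^2)
H = (E*n - 2*F*m + G*l) / (2*(EG - F^2)*sqrt(W^2)); E*n - 2*F*m + G*l = 11, EG - F^2 = 46, so H = (11/92)/sqrt(46)


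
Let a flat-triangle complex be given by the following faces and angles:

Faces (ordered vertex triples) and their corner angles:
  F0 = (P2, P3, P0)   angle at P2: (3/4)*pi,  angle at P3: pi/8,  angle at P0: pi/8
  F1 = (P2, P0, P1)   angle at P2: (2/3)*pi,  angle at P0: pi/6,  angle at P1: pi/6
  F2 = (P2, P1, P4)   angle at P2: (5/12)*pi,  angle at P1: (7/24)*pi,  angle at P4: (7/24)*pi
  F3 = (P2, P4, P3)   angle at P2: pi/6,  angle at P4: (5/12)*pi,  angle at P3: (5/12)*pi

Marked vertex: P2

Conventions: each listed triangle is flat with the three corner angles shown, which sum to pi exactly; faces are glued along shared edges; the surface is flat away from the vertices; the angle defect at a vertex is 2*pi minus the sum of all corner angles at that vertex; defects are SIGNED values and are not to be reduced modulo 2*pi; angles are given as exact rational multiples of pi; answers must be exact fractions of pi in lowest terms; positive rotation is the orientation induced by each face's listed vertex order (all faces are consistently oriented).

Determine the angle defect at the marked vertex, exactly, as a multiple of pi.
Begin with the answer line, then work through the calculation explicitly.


Answer: defect(P2) = 0

Sum of corner angles at P2: 2*pi
defect = 2*pi - 2*pi


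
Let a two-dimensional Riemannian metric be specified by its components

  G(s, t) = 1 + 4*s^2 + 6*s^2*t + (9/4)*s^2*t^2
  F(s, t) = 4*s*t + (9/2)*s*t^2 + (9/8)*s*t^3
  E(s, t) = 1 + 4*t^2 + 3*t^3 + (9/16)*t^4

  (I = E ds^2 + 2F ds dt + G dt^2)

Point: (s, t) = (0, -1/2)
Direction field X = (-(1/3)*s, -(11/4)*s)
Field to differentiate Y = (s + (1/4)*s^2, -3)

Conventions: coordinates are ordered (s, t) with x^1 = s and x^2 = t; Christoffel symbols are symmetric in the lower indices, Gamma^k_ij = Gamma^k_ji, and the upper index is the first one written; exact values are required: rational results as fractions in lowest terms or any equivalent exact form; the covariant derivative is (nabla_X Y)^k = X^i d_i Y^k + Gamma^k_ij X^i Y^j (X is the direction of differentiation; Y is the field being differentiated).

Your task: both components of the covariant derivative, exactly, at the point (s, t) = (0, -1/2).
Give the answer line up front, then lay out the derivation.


Answer: (nabla_X Y)^s = 0, (nabla_X Y)^t = 0

E = 425/256, F = 0, G = 1 at the point
E_s = 0, E_t = -65/32, F_s = -65/64, F_t = 0, G_s = 0, G_t = 0
EG - F^2 = 425/256;  g^inv = (256/425) * [[1, 0], [0, 425/256]]
first-kind symbols [ij,l] = (1/2)(d_i g_jl + d_j g_il - d_l g_ij): [ss,s] = E_s/2 = 0, [ss,t] = F_s - E_t/2 = 0, [st,s] = E_t/2 = -65/64, [st,t] = G_s/2 = 0, [tt,s] = F_t - G_s/2 = 0, [tt,t] = G_t/2 = 0
Gamma^s_ij = (G*[ij,s] - F*[ij,t])/(EG - F^2), Gamma^t_ij = (E*[ij,t] - F*[ij,s])/(EG - F^2)
Gamma_sss = 0, Gamma_sst = -52/85, Gamma_stt = 0, Gamma_tss = 0, Gamma_tst = 0, Gamma_ttt = 0
X = (0, 0), Y = (0, -3) at the point


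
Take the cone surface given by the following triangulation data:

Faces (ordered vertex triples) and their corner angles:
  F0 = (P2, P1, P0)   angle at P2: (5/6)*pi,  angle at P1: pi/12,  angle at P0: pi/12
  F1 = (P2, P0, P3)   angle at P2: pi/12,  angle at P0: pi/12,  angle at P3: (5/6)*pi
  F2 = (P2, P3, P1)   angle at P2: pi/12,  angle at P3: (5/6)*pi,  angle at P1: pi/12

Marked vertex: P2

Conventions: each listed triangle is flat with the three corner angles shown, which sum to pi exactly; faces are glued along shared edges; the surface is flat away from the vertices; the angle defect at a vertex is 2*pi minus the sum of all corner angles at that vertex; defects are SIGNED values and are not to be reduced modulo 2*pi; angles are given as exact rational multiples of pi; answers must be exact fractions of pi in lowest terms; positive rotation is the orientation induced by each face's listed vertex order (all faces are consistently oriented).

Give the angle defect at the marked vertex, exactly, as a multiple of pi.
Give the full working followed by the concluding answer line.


Sum of corner angles at P2: pi
defect = 2*pi - pi

Answer: defect(P2) = pi


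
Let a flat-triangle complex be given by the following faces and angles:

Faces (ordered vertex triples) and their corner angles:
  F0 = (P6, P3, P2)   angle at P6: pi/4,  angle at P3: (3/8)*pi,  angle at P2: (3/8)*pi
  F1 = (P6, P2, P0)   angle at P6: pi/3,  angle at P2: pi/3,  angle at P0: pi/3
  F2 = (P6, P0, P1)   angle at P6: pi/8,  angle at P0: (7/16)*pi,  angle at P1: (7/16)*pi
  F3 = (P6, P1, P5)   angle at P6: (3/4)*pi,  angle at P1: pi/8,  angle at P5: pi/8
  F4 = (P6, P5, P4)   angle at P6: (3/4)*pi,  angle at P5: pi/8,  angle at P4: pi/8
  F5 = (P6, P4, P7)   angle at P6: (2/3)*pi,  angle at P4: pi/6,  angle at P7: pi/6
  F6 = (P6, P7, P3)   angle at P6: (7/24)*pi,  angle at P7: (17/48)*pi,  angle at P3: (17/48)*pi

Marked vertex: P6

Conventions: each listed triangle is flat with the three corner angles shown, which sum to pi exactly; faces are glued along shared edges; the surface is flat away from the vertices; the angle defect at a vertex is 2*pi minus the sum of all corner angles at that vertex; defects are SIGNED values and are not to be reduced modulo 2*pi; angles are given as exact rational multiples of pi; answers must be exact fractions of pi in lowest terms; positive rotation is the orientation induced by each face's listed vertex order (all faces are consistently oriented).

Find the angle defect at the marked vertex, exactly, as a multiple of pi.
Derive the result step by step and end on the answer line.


Sum of corner angles at P6: (19/6)*pi
defect = 2*pi - (19/6)*pi

Answer: defect(P6) = (-7/6)*pi
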